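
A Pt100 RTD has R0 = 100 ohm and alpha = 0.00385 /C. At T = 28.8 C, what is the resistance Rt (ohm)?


The RTD equation: Rt = R0 * (1 + alpha * T).
Rt = 100 * (1 + 0.00385 * 28.8)
Rt = 100 * (1 + 0.11088)
Rt = 100 * 1.11088
Rt = 111.088 ohm

111.088 ohm


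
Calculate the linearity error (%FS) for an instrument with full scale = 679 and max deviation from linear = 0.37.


Linearity error = (max deviation / full scale) * 100%.
Linearity = (0.37 / 679) * 100
Linearity = 0.054 %FS

0.054 %FS


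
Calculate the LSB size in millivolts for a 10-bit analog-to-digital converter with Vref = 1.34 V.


The resolution (LSB) of an ADC is Vref / 2^n.
LSB = 1.34 / 2^10
LSB = 1.34 / 1024
LSB = 0.00130859 V = 1.30859375 mV

1.30859375 mV


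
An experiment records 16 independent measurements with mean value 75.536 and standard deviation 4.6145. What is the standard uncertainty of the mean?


The standard uncertainty for Type A evaluation is u = s / sqrt(n).
u = 4.6145 / sqrt(16)
u = 4.6145 / 4.0
u = 1.1536

1.1536


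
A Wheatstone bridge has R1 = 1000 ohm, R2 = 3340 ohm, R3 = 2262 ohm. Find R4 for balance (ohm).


At balance: R1*R4 = R2*R3, so R4 = R2*R3/R1.
R4 = 3340 * 2262 / 1000
R4 = 7555080 / 1000
R4 = 7555.08 ohm

7555.08 ohm


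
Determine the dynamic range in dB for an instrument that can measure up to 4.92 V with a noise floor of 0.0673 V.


Dynamic range = 20 * log10(Vmax / Vnoise).
DR = 20 * log10(4.92 / 0.0673)
DR = 20 * log10(73.11)
DR = 37.28 dB

37.28 dB


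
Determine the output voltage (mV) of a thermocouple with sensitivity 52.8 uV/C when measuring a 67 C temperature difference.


The thermocouple output V = sensitivity * dT.
V = 52.8 uV/C * 67 C
V = 3537.6 uV
V = 3.538 mV

3.538 mV


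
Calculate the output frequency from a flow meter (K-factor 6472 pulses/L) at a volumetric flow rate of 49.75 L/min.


Frequency = K * Q / 60 (converting L/min to L/s).
f = 6472 * 49.75 / 60
f = 321982.0 / 60
f = 5366.37 Hz

5366.37 Hz


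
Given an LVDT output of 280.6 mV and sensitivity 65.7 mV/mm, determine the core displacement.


Displacement = Vout / sensitivity.
d = 280.6 / 65.7
d = 4.271 mm

4.271 mm


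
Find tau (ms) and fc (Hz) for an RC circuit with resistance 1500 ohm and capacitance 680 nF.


Time constant: tau = R * C.
tau = 1500 * 6.80e-07 = 0.00102 s
tau = 1.02 ms
Cutoff frequency: fc = 1 / (2*pi*R*C).
fc = 1 / (2*pi*0.00102) = 156.03 Hz

tau = 1.02 ms, fc = 156.03 Hz


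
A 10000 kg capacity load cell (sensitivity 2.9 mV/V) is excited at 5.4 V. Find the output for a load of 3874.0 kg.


Vout = rated_output * Vex * (load / capacity).
Vout = 2.9 * 5.4 * (3874.0 / 10000)
Vout = 2.9 * 5.4 * 0.3874
Vout = 6.067 mV

6.067 mV


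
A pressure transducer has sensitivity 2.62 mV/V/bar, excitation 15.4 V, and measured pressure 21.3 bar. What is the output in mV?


Output = sensitivity * Vex * P.
Vout = 2.62 * 15.4 * 21.3
Vout = 40.348 * 21.3
Vout = 859.41 mV

859.41 mV


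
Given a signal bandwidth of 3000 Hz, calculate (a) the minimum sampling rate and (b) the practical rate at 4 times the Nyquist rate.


By Nyquist theorem, fs_min = 2 * fmax.
fs_min = 2 * 3000 = 6000 Hz
Practical rate = 4 * fs_min = 4 * 6000 = 24000 Hz

fs_min = 6000 Hz, fs_practical = 24000 Hz


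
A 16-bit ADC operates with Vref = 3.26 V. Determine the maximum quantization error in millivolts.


The maximum quantization error is +/- LSB/2.
LSB = Vref / 2^n = 3.26 / 65536 = 4.974e-05 V
Max error = LSB / 2 = 4.974e-05 / 2 = 2.487e-05 V
Max error = 0.0249 mV

0.0249 mV


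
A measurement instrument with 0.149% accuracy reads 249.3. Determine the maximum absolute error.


Absolute error = (accuracy% / 100) * reading.
Error = (0.149 / 100) * 249.3
Error = 0.00149 * 249.3
Error = 0.3715

0.3715


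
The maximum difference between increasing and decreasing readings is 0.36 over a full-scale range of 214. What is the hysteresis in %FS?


Hysteresis = (max difference / full scale) * 100%.
H = (0.36 / 214) * 100
H = 0.168 %FS

0.168 %FS


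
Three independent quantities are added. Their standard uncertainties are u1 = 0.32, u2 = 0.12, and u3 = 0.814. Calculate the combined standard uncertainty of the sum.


For a sum of independent quantities, uc = sqrt(u1^2 + u2^2 + u3^2).
uc = sqrt(0.32^2 + 0.12^2 + 0.814^2)
uc = sqrt(0.1024 + 0.0144 + 0.662596)
uc = 0.8828

0.8828


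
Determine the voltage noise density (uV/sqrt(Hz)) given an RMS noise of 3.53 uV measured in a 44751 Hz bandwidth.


Noise spectral density = Vrms / sqrt(BW).
NSD = 3.53 / sqrt(44751)
NSD = 3.53 / 211.5443
NSD = 0.0167 uV/sqrt(Hz)

0.0167 uV/sqrt(Hz)


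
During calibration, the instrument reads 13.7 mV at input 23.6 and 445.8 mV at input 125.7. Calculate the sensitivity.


Sensitivity = (y2 - y1) / (x2 - x1).
S = (445.8 - 13.7) / (125.7 - 23.6)
S = 432.1 / 102.1
S = 4.2321 mV/unit

4.2321 mV/unit


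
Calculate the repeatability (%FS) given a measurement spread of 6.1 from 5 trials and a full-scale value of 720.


Repeatability = (spread / full scale) * 100%.
R = (6.1 / 720) * 100
R = 0.847 %FS

0.847 %FS


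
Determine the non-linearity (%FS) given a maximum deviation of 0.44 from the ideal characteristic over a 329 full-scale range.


Linearity error = (max deviation / full scale) * 100%.
Linearity = (0.44 / 329) * 100
Linearity = 0.134 %FS

0.134 %FS


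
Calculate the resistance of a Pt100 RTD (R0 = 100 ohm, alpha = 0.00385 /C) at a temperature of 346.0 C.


The RTD equation: Rt = R0 * (1 + alpha * T).
Rt = 100 * (1 + 0.00385 * 346.0)
Rt = 100 * (1 + 1.3321)
Rt = 100 * 2.3321
Rt = 233.21 ohm

233.21 ohm


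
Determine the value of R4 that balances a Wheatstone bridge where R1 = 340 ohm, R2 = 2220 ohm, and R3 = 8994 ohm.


At balance: R1*R4 = R2*R3, so R4 = R2*R3/R1.
R4 = 2220 * 8994 / 340
R4 = 19966680 / 340
R4 = 58725.53 ohm

58725.53 ohm


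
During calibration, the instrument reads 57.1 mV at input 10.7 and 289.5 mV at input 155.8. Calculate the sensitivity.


Sensitivity = (y2 - y1) / (x2 - x1).
S = (289.5 - 57.1) / (155.8 - 10.7)
S = 232.4 / 145.1
S = 1.6017 mV/unit

1.6017 mV/unit


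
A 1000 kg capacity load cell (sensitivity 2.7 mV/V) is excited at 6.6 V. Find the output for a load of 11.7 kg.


Vout = rated_output * Vex * (load / capacity).
Vout = 2.7 * 6.6 * (11.7 / 1000)
Vout = 2.7 * 6.6 * 0.0117
Vout = 0.208 mV

0.208 mV


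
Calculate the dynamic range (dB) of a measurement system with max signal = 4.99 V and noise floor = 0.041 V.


Dynamic range = 20 * log10(Vmax / Vnoise).
DR = 20 * log10(4.99 / 0.041)
DR = 20 * log10(121.71)
DR = 41.71 dB

41.71 dB


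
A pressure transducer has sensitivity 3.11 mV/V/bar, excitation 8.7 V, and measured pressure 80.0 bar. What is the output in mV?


Output = sensitivity * Vex * P.
Vout = 3.11 * 8.7 * 80.0
Vout = 27.057 * 80.0
Vout = 2164.56 mV

2164.56 mV


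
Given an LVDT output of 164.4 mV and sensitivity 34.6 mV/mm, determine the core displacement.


Displacement = Vout / sensitivity.
d = 164.4 / 34.6
d = 4.751 mm

4.751 mm


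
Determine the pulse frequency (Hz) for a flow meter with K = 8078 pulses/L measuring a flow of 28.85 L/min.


Frequency = K * Q / 60 (converting L/min to L/s).
f = 8078 * 28.85 / 60
f = 233050.3 / 60
f = 3884.17 Hz

3884.17 Hz


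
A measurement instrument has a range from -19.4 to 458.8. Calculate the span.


Span = upper range - lower range.
Span = 458.8 - (-19.4)
Span = 478.2

478.2


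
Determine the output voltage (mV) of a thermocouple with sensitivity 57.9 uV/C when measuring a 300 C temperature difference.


The thermocouple output V = sensitivity * dT.
V = 57.9 uV/C * 300 C
V = 17370.0 uV
V = 17.37 mV

17.37 mV


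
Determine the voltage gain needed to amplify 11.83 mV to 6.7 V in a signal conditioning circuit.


Gain = Vout / Vin (converting to same units).
G = 6.7 V / 11.83 mV
G = 6700.0 mV / 11.83 mV
G = 566.36

566.36


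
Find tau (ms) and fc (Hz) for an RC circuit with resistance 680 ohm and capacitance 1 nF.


Time constant: tau = R * C.
tau = 680 * 1.00e-09 = 6.8e-07 s
tau = 0.0007 ms
Cutoff frequency: fc = 1 / (2*pi*R*C).
fc = 1 / (2*pi*6.8e-07) = 234051.39 Hz

tau = 0.0007 ms, fc = 234051.39 Hz


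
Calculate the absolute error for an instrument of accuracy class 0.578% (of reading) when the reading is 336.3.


Absolute error = (accuracy% / 100) * reading.
Error = (0.578 / 100) * 336.3
Error = 0.00578 * 336.3
Error = 1.9438

1.9438


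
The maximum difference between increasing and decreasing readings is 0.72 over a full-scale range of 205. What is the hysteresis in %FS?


Hysteresis = (max difference / full scale) * 100%.
H = (0.72 / 205) * 100
H = 0.351 %FS

0.351 %FS


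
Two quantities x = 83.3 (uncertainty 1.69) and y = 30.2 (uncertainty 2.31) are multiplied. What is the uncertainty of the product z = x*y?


For a product z = x*y, the relative uncertainty is:
uz/z = sqrt((ux/x)^2 + (uy/y)^2)
Relative uncertainties: ux/x = 1.69/83.3 = 0.020288
uy/y = 2.31/30.2 = 0.07649
z = 83.3 * 30.2 = 2515.7
uz = 2515.7 * sqrt(0.020288^2 + 0.07649^2) = 199.077

199.077


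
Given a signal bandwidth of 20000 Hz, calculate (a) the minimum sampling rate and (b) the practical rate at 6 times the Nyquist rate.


By Nyquist theorem, fs_min = 2 * fmax.
fs_min = 2 * 20000 = 40000 Hz
Practical rate = 6 * fs_min = 6 * 40000 = 240000 Hz

fs_min = 40000 Hz, fs_practical = 240000 Hz


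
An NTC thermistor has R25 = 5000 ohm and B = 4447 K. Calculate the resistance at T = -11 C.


NTC thermistor equation: Rt = R25 * exp(B * (1/T - 1/T25)).
T in Kelvin: 262.15 K, T25 = 298.15 K
1/T - 1/T25 = 1/262.15 - 1/298.15 = 0.00046059
B * (1/T - 1/T25) = 4447 * 0.00046059 = 2.0483
Rt = 5000 * exp(2.0483) = 38772.0 ohm

38772.0 ohm


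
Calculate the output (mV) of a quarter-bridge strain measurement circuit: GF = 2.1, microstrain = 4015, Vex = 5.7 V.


Quarter bridge output: Vout = (GF * epsilon * Vex) / 4.
Vout = (2.1 * 4015e-6 * 5.7) / 4
Vout = 0.04805955 / 4 V
Vout = 0.01201489 V = 12.0149 mV

12.0149 mV


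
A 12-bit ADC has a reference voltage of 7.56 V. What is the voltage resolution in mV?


The resolution (LSB) of an ADC is Vref / 2^n.
LSB = 7.56 / 2^12
LSB = 7.56 / 4096
LSB = 0.0018457 V = 1.84570312 mV

1.84570312 mV


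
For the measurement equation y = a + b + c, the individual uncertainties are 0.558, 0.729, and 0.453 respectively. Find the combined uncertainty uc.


For a sum of independent quantities, uc = sqrt(u1^2 + u2^2 + u3^2).
uc = sqrt(0.558^2 + 0.729^2 + 0.453^2)
uc = sqrt(0.311364 + 0.531441 + 0.205209)
uc = 1.0237

1.0237


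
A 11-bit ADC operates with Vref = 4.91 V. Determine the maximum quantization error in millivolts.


The maximum quantization error is +/- LSB/2.
LSB = Vref / 2^n = 4.91 / 2048 = 0.00239746 V
Max error = LSB / 2 = 0.00239746 / 2 = 0.00119873 V
Max error = 1.1987 mV

1.1987 mV


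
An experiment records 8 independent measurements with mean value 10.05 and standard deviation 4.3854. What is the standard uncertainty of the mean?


The standard uncertainty for Type A evaluation is u = s / sqrt(n).
u = 4.3854 / sqrt(8)
u = 4.3854 / 2.8284
u = 1.5505

1.5505


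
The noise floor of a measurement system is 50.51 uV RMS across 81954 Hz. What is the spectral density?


Noise spectral density = Vrms / sqrt(BW).
NSD = 50.51 / sqrt(81954)
NSD = 50.51 / 286.2761
NSD = 0.1764 uV/sqrt(Hz)

0.1764 uV/sqrt(Hz)


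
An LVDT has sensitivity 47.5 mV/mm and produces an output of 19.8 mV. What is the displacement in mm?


Displacement = Vout / sensitivity.
d = 19.8 / 47.5
d = 0.417 mm

0.417 mm


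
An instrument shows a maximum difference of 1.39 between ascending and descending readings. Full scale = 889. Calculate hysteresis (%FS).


Hysteresis = (max difference / full scale) * 100%.
H = (1.39 / 889) * 100
H = 0.156 %FS

0.156 %FS


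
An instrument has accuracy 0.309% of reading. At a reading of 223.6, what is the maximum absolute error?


Absolute error = (accuracy% / 100) * reading.
Error = (0.309 / 100) * 223.6
Error = 0.00309 * 223.6
Error = 0.6909

0.6909


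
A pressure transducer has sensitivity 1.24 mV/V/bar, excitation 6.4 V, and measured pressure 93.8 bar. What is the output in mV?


Output = sensitivity * Vex * P.
Vout = 1.24 * 6.4 * 93.8
Vout = 7.936 * 93.8
Vout = 744.4 mV

744.4 mV


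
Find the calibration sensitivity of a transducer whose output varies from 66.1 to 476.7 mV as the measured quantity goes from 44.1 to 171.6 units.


Sensitivity = (y2 - y1) / (x2 - x1).
S = (476.7 - 66.1) / (171.6 - 44.1)
S = 410.6 / 127.5
S = 3.2204 mV/unit

3.2204 mV/unit


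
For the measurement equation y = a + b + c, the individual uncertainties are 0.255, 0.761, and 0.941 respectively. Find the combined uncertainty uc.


For a sum of independent quantities, uc = sqrt(u1^2 + u2^2 + u3^2).
uc = sqrt(0.255^2 + 0.761^2 + 0.941^2)
uc = sqrt(0.065025 + 0.579121 + 0.885481)
uc = 1.2368

1.2368


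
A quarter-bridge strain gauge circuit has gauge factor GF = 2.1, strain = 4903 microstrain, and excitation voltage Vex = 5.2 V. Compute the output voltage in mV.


Quarter bridge output: Vout = (GF * epsilon * Vex) / 4.
Vout = (2.1 * 4903e-6 * 5.2) / 4
Vout = 0.05354076 / 4 V
Vout = 0.01338519 V = 13.3852 mV

13.3852 mV


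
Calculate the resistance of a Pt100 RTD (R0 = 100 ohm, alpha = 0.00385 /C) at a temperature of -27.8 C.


The RTD equation: Rt = R0 * (1 + alpha * T).
Rt = 100 * (1 + 0.00385 * -27.8)
Rt = 100 * (1 + -0.10703)
Rt = 100 * 0.89297
Rt = 89.297 ohm

89.297 ohm


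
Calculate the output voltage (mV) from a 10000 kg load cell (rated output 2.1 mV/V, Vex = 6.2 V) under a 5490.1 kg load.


Vout = rated_output * Vex * (load / capacity).
Vout = 2.1 * 6.2 * (5490.1 / 10000)
Vout = 2.1 * 6.2 * 0.54901
Vout = 7.148 mV

7.148 mV


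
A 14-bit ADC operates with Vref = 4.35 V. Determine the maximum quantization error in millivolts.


The maximum quantization error is +/- LSB/2.
LSB = Vref / 2^n = 4.35 / 16384 = 0.0002655 V
Max error = LSB / 2 = 0.0002655 / 2 = 0.00013275 V
Max error = 0.1328 mV

0.1328 mV


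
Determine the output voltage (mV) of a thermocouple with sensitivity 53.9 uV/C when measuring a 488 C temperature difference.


The thermocouple output V = sensitivity * dT.
V = 53.9 uV/C * 488 C
V = 26303.2 uV
V = 26.303 mV

26.303 mV


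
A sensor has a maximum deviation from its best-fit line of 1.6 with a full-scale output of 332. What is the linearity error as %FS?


Linearity error = (max deviation / full scale) * 100%.
Linearity = (1.6 / 332) * 100
Linearity = 0.482 %FS

0.482 %FS


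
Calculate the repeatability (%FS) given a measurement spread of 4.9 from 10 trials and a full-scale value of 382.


Repeatability = (spread / full scale) * 100%.
R = (4.9 / 382) * 100
R = 1.283 %FS

1.283 %FS


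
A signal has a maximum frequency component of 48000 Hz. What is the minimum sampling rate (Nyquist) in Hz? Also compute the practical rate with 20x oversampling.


By Nyquist theorem, fs_min = 2 * fmax.
fs_min = 2 * 48000 = 96000 Hz
Practical rate = 20 * fs_min = 20 * 96000 = 1920000 Hz

fs_min = 96000 Hz, fs_practical = 1920000 Hz


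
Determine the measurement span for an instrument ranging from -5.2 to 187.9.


Span = upper range - lower range.
Span = 187.9 - (-5.2)
Span = 193.1

193.1


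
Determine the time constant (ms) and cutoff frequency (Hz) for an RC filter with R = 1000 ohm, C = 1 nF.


Time constant: tau = R * C.
tau = 1000 * 1.00e-09 = 1e-06 s
tau = 0.001 ms
Cutoff frequency: fc = 1 / (2*pi*R*C).
fc = 1 / (2*pi*1e-06) = 159154.94 Hz

tau = 0.001 ms, fc = 159154.94 Hz


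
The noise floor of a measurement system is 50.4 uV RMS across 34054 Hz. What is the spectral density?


Noise spectral density = Vrms / sqrt(BW).
NSD = 50.4 / sqrt(34054)
NSD = 50.4 / 184.5373
NSD = 0.2731 uV/sqrt(Hz)

0.2731 uV/sqrt(Hz)


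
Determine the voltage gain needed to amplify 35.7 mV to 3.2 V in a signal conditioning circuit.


Gain = Vout / Vin (converting to same units).
G = 3.2 V / 35.7 mV
G = 3200.0 mV / 35.7 mV
G = 89.64

89.64


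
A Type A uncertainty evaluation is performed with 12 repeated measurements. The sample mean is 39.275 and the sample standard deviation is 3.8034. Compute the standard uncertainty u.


The standard uncertainty for Type A evaluation is u = s / sqrt(n).
u = 3.8034 / sqrt(12)
u = 3.8034 / 3.4641
u = 1.0979

1.0979


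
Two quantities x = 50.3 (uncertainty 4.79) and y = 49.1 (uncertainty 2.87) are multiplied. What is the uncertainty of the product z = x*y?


For a product z = x*y, the relative uncertainty is:
uz/z = sqrt((ux/x)^2 + (uy/y)^2)
Relative uncertainties: ux/x = 4.79/50.3 = 0.095229
uy/y = 2.87/49.1 = 0.058452
z = 50.3 * 49.1 = 2469.7
uz = 2469.7 * sqrt(0.095229^2 + 0.058452^2) = 275.96

275.96


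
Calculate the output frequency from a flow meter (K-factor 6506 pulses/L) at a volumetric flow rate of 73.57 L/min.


Frequency = K * Q / 60 (converting L/min to L/s).
f = 6506 * 73.57 / 60
f = 478646.42 / 60
f = 7977.44 Hz

7977.44 Hz


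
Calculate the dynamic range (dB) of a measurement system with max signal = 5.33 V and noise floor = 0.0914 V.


Dynamic range = 20 * log10(Vmax / Vnoise).
DR = 20 * log10(5.33 / 0.0914)
DR = 20 * log10(58.32)
DR = 35.32 dB

35.32 dB


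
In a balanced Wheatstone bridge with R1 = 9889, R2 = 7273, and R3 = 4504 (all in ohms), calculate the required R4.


At balance: R1*R4 = R2*R3, so R4 = R2*R3/R1.
R4 = 7273 * 4504 / 9889
R4 = 32757592 / 9889
R4 = 3312.53 ohm

3312.53 ohm


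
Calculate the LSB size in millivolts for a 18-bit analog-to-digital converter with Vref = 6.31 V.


The resolution (LSB) of an ADC is Vref / 2^n.
LSB = 6.31 / 2^18
LSB = 6.31 / 262144
LSB = 2.407e-05 V = 0.02407074 mV

0.02407074 mV


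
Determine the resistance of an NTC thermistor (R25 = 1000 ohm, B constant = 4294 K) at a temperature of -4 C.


NTC thermistor equation: Rt = R25 * exp(B * (1/T - 1/T25)).
T in Kelvin: 269.15 K, T25 = 298.15 K
1/T - 1/T25 = 1/269.15 - 1/298.15 = 0.00036138
B * (1/T - 1/T25) = 4294 * 0.00036138 = 1.5518
Rt = 1000 * exp(1.5518) = 4719.9 ohm

4719.9 ohm


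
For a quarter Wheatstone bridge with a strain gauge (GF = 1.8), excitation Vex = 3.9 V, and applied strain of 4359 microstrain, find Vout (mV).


Quarter bridge output: Vout = (GF * epsilon * Vex) / 4.
Vout = (1.8 * 4359e-6 * 3.9) / 4
Vout = 0.03060018 / 4 V
Vout = 0.00765004 V = 7.65 mV

7.65 mV


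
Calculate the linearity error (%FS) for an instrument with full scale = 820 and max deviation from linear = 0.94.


Linearity error = (max deviation / full scale) * 100%.
Linearity = (0.94 / 820) * 100
Linearity = 0.115 %FS

0.115 %FS


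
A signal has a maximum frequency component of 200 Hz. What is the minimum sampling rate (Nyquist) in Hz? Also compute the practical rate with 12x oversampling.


By Nyquist theorem, fs_min = 2 * fmax.
fs_min = 2 * 200 = 400 Hz
Practical rate = 12 * fs_min = 12 * 400 = 4800 Hz

fs_min = 400 Hz, fs_practical = 4800 Hz


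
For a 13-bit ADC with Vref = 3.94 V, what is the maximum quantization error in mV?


The maximum quantization error is +/- LSB/2.
LSB = Vref / 2^n = 3.94 / 8192 = 0.00048096 V
Max error = LSB / 2 = 0.00048096 / 2 = 0.00024048 V
Max error = 0.2405 mV

0.2405 mV


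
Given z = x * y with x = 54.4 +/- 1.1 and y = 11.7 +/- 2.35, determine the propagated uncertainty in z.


For a product z = x*y, the relative uncertainty is:
uz/z = sqrt((ux/x)^2 + (uy/y)^2)
Relative uncertainties: ux/x = 1.1/54.4 = 0.020221
uy/y = 2.35/11.7 = 0.200855
z = 54.4 * 11.7 = 636.5
uz = 636.5 * sqrt(0.020221^2 + 0.200855^2) = 128.486

128.486


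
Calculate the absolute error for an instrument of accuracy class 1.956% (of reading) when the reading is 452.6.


Absolute error = (accuracy% / 100) * reading.
Error = (1.956 / 100) * 452.6
Error = 0.01956 * 452.6
Error = 8.8529

8.8529


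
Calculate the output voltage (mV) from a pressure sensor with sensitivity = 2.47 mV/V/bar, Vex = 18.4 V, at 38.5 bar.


Output = sensitivity * Vex * P.
Vout = 2.47 * 18.4 * 38.5
Vout = 45.448 * 38.5
Vout = 1749.75 mV

1749.75 mV


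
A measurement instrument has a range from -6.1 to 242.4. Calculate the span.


Span = upper range - lower range.
Span = 242.4 - (-6.1)
Span = 248.5

248.5


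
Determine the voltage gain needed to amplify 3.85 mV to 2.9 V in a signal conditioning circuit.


Gain = Vout / Vin (converting to same units).
G = 2.9 V / 3.85 mV
G = 2900.0 mV / 3.85 mV
G = 753.25

753.25


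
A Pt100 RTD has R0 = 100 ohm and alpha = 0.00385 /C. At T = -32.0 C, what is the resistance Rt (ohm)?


The RTD equation: Rt = R0 * (1 + alpha * T).
Rt = 100 * (1 + 0.00385 * -32.0)
Rt = 100 * (1 + -0.1232)
Rt = 100 * 0.8768
Rt = 87.68 ohm

87.68 ohm


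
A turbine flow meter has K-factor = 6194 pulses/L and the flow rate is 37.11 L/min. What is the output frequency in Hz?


Frequency = K * Q / 60 (converting L/min to L/s).
f = 6194 * 37.11 / 60
f = 229859.34 / 60
f = 3830.99 Hz

3830.99 Hz


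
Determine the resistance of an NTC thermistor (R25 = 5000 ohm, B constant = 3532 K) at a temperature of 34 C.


NTC thermistor equation: Rt = R25 * exp(B * (1/T - 1/T25)).
T in Kelvin: 307.15 K, T25 = 298.15 K
1/T - 1/T25 = 1/307.15 - 1/298.15 = -9.828e-05
B * (1/T - 1/T25) = 3532 * -9.828e-05 = -0.3471
Rt = 5000 * exp(-0.3471) = 3533.6 ohm

3533.6 ohm


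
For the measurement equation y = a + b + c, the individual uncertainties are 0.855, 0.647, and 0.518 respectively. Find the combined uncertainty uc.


For a sum of independent quantities, uc = sqrt(u1^2 + u2^2 + u3^2).
uc = sqrt(0.855^2 + 0.647^2 + 0.518^2)
uc = sqrt(0.731025 + 0.418609 + 0.268324)
uc = 1.1908

1.1908


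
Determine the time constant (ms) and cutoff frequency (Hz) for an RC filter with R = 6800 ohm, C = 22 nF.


Time constant: tau = R * C.
tau = 6800 * 2.20e-08 = 0.0001496 s
tau = 0.1496 ms
Cutoff frequency: fc = 1 / (2*pi*R*C).
fc = 1 / (2*pi*0.0001496) = 1063.87 Hz

tau = 0.1496 ms, fc = 1063.87 Hz


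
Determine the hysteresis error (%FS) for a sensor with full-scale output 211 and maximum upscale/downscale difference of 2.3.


Hysteresis = (max difference / full scale) * 100%.
H = (2.3 / 211) * 100
H = 1.09 %FS

1.09 %FS


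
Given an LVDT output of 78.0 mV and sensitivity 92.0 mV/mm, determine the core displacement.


Displacement = Vout / sensitivity.
d = 78.0 / 92.0
d = 0.848 mm

0.848 mm


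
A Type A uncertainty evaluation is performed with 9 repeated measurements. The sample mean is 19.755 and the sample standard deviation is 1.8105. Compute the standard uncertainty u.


The standard uncertainty for Type A evaluation is u = s / sqrt(n).
u = 1.8105 / sqrt(9)
u = 1.8105 / 3.0
u = 0.6035

0.6035


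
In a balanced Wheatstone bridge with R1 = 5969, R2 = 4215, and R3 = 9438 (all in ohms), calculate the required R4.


At balance: R1*R4 = R2*R3, so R4 = R2*R3/R1.
R4 = 4215 * 9438 / 5969
R4 = 39781170 / 5969
R4 = 6664.63 ohm

6664.63 ohm


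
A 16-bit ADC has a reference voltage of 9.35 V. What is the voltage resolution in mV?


The resolution (LSB) of an ADC is Vref / 2^n.
LSB = 9.35 / 2^16
LSB = 9.35 / 65536
LSB = 0.00014267 V = 0.14266968 mV

0.14266968 mV


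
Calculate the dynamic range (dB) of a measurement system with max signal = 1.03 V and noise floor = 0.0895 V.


Dynamic range = 20 * log10(Vmax / Vnoise).
DR = 20 * log10(1.03 / 0.0895)
DR = 20 * log10(11.51)
DR = 21.22 dB

21.22 dB


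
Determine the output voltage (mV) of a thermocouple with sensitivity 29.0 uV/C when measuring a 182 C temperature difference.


The thermocouple output V = sensitivity * dT.
V = 29.0 uV/C * 182 C
V = 5278.0 uV
V = 5.278 mV

5.278 mV


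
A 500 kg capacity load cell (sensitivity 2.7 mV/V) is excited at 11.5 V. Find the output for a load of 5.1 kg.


Vout = rated_output * Vex * (load / capacity).
Vout = 2.7 * 11.5 * (5.1 / 500)
Vout = 2.7 * 11.5 * 0.0102
Vout = 0.317 mV

0.317 mV


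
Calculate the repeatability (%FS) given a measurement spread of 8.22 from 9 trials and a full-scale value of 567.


Repeatability = (spread / full scale) * 100%.
R = (8.22 / 567) * 100
R = 1.45 %FS

1.45 %FS


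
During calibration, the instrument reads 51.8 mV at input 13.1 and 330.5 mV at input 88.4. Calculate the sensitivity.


Sensitivity = (y2 - y1) / (x2 - x1).
S = (330.5 - 51.8) / (88.4 - 13.1)
S = 278.7 / 75.3
S = 3.7012 mV/unit

3.7012 mV/unit


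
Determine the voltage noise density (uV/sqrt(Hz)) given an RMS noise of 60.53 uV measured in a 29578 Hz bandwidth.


Noise spectral density = Vrms / sqrt(BW).
NSD = 60.53 / sqrt(29578)
NSD = 60.53 / 171.9826
NSD = 0.352 uV/sqrt(Hz)

0.352 uV/sqrt(Hz)


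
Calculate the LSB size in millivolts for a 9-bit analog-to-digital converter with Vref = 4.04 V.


The resolution (LSB) of an ADC is Vref / 2^n.
LSB = 4.04 / 2^9
LSB = 4.04 / 512
LSB = 0.00789063 V = 7.890625 mV

7.890625 mV


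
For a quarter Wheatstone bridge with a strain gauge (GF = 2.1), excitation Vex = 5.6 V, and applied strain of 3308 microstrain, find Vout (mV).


Quarter bridge output: Vout = (GF * epsilon * Vex) / 4.
Vout = (2.1 * 3308e-6 * 5.6) / 4
Vout = 0.03890208 / 4 V
Vout = 0.00972552 V = 9.7255 mV

9.7255 mV


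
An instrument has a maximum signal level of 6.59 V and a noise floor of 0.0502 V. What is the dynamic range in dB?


Dynamic range = 20 * log10(Vmax / Vnoise).
DR = 20 * log10(6.59 / 0.0502)
DR = 20 * log10(131.27)
DR = 42.36 dB

42.36 dB


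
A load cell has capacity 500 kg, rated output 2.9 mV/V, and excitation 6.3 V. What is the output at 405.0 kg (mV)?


Vout = rated_output * Vex * (load / capacity).
Vout = 2.9 * 6.3 * (405.0 / 500)
Vout = 2.9 * 6.3 * 0.81
Vout = 14.799 mV

14.799 mV


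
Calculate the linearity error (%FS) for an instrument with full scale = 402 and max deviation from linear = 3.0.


Linearity error = (max deviation / full scale) * 100%.
Linearity = (3.0 / 402) * 100
Linearity = 0.746 %FS

0.746 %FS


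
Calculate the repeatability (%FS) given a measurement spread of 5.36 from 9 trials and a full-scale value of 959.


Repeatability = (spread / full scale) * 100%.
R = (5.36 / 959) * 100
R = 0.559 %FS

0.559 %FS


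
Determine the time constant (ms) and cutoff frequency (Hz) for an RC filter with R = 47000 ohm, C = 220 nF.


Time constant: tau = R * C.
tau = 47000 * 2.20e-07 = 0.01034 s
tau = 10.34 ms
Cutoff frequency: fc = 1 / (2*pi*R*C).
fc = 1 / (2*pi*0.01034) = 15.39 Hz

tau = 10.34 ms, fc = 15.39 Hz


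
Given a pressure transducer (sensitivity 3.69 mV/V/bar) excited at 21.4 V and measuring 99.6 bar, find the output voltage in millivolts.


Output = sensitivity * Vex * P.
Vout = 3.69 * 21.4 * 99.6
Vout = 78.966 * 99.6
Vout = 7865.01 mV

7865.01 mV


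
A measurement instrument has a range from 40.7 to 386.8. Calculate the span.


Span = upper range - lower range.
Span = 386.8 - (40.7)
Span = 346.1

346.1


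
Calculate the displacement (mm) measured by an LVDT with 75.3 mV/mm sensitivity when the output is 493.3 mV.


Displacement = Vout / sensitivity.
d = 493.3 / 75.3
d = 6.551 mm

6.551 mm


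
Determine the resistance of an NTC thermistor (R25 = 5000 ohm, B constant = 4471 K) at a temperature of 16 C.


NTC thermistor equation: Rt = R25 * exp(B * (1/T - 1/T25)).
T in Kelvin: 289.15 K, T25 = 298.15 K
1/T - 1/T25 = 1/289.15 - 1/298.15 = 0.0001044
B * (1/T - 1/T25) = 4471 * 0.0001044 = 0.4668
Rt = 5000 * exp(0.4668) = 7974.1 ohm

7974.1 ohm


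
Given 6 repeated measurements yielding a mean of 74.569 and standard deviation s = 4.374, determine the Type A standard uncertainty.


The standard uncertainty for Type A evaluation is u = s / sqrt(n).
u = 4.374 / sqrt(6)
u = 4.374 / 2.4495
u = 1.7857

1.7857


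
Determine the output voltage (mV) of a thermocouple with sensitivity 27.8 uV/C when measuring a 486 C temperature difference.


The thermocouple output V = sensitivity * dT.
V = 27.8 uV/C * 486 C
V = 13510.8 uV
V = 13.511 mV

13.511 mV


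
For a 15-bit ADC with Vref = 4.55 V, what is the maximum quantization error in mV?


The maximum quantization error is +/- LSB/2.
LSB = Vref / 2^n = 4.55 / 32768 = 0.00013885 V
Max error = LSB / 2 = 0.00013885 / 2 = 6.943e-05 V
Max error = 0.0694 mV

0.0694 mV


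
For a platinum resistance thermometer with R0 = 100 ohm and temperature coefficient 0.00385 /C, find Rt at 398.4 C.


The RTD equation: Rt = R0 * (1 + alpha * T).
Rt = 100 * (1 + 0.00385 * 398.4)
Rt = 100 * (1 + 1.53384)
Rt = 100 * 2.53384
Rt = 253.384 ohm

253.384 ohm


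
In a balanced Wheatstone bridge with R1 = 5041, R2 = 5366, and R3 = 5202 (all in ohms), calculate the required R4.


At balance: R1*R4 = R2*R3, so R4 = R2*R3/R1.
R4 = 5366 * 5202 / 5041
R4 = 27913932 / 5041
R4 = 5537.38 ohm

5537.38 ohm


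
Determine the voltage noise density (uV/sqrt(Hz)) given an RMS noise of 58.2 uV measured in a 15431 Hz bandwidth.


Noise spectral density = Vrms / sqrt(BW).
NSD = 58.2 / sqrt(15431)
NSD = 58.2 / 124.2216
NSD = 0.4685 uV/sqrt(Hz)

0.4685 uV/sqrt(Hz)


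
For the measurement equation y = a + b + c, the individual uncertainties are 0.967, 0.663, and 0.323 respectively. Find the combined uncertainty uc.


For a sum of independent quantities, uc = sqrt(u1^2 + u2^2 + u3^2).
uc = sqrt(0.967^2 + 0.663^2 + 0.323^2)
uc = sqrt(0.935089 + 0.439569 + 0.104329)
uc = 1.2161

1.2161


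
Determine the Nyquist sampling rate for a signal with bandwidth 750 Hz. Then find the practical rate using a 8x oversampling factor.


By Nyquist theorem, fs_min = 2 * fmax.
fs_min = 2 * 750 = 1500 Hz
Practical rate = 8 * fs_min = 8 * 1500 = 12000 Hz

fs_min = 1500 Hz, fs_practical = 12000 Hz


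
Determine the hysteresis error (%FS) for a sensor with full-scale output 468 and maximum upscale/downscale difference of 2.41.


Hysteresis = (max difference / full scale) * 100%.
H = (2.41 / 468) * 100
H = 0.515 %FS

0.515 %FS


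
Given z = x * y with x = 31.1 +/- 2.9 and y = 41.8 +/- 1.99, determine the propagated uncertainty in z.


For a product z = x*y, the relative uncertainty is:
uz/z = sqrt((ux/x)^2 + (uy/y)^2)
Relative uncertainties: ux/x = 2.9/31.1 = 0.093248
uy/y = 1.99/41.8 = 0.047608
z = 31.1 * 41.8 = 1300.0
uz = 1300.0 * sqrt(0.093248^2 + 0.047608^2) = 136.105

136.105


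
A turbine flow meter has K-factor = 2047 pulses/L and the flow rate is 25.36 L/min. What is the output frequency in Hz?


Frequency = K * Q / 60 (converting L/min to L/s).
f = 2047 * 25.36 / 60
f = 51911.92 / 60
f = 865.2 Hz

865.2 Hz


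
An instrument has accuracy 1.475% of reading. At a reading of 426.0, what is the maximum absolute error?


Absolute error = (accuracy% / 100) * reading.
Error = (1.475 / 100) * 426.0
Error = 0.01475 * 426.0
Error = 6.2835

6.2835


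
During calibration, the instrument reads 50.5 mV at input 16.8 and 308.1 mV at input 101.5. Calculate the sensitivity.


Sensitivity = (y2 - y1) / (x2 - x1).
S = (308.1 - 50.5) / (101.5 - 16.8)
S = 257.6 / 84.7
S = 3.0413 mV/unit

3.0413 mV/unit


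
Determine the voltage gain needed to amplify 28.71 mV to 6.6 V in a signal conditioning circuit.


Gain = Vout / Vin (converting to same units).
G = 6.6 V / 28.71 mV
G = 6600.0 mV / 28.71 mV
G = 229.89

229.89


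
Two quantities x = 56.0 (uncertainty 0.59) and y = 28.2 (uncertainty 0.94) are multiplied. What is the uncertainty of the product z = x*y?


For a product z = x*y, the relative uncertainty is:
uz/z = sqrt((ux/x)^2 + (uy/y)^2)
Relative uncertainties: ux/x = 0.59/56.0 = 0.010536
uy/y = 0.94/28.2 = 0.033333
z = 56.0 * 28.2 = 1579.2
uz = 1579.2 * sqrt(0.010536^2 + 0.033333^2) = 55.207

55.207


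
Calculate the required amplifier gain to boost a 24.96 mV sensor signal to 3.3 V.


Gain = Vout / Vin (converting to same units).
G = 3.3 V / 24.96 mV
G = 3300.0 mV / 24.96 mV
G = 132.21

132.21


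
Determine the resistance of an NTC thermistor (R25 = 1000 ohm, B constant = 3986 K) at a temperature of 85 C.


NTC thermistor equation: Rt = R25 * exp(B * (1/T - 1/T25)).
T in Kelvin: 358.15 K, T25 = 298.15 K
1/T - 1/T25 = 1/358.15 - 1/298.15 = -0.00056189
B * (1/T - 1/T25) = 3986 * -0.00056189 = -2.2397
Rt = 1000 * exp(-2.2397) = 106.5 ohm

106.5 ohm


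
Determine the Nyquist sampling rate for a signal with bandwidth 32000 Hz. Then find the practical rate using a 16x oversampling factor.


By Nyquist theorem, fs_min = 2 * fmax.
fs_min = 2 * 32000 = 64000 Hz
Practical rate = 16 * fs_min = 16 * 64000 = 1024000 Hz

fs_min = 64000 Hz, fs_practical = 1024000 Hz


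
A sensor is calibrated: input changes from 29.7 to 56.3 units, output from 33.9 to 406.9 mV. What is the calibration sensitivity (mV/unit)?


Sensitivity = (y2 - y1) / (x2 - x1).
S = (406.9 - 33.9) / (56.3 - 29.7)
S = 373.0 / 26.6
S = 14.0226 mV/unit

14.0226 mV/unit


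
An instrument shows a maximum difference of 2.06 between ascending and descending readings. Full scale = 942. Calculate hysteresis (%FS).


Hysteresis = (max difference / full scale) * 100%.
H = (2.06 / 942) * 100
H = 0.219 %FS

0.219 %FS


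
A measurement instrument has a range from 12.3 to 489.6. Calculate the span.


Span = upper range - lower range.
Span = 489.6 - (12.3)
Span = 477.3

477.3


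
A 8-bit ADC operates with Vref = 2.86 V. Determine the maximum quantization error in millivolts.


The maximum quantization error is +/- LSB/2.
LSB = Vref / 2^n = 2.86 / 256 = 0.01117187 V
Max error = LSB / 2 = 0.01117187 / 2 = 0.00558594 V
Max error = 5.5859 mV

5.5859 mV


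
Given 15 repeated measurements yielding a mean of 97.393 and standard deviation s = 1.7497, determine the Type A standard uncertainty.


The standard uncertainty for Type A evaluation is u = s / sqrt(n).
u = 1.7497 / sqrt(15)
u = 1.7497 / 3.873
u = 0.4518

0.4518


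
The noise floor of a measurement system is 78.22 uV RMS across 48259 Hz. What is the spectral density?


Noise spectral density = Vrms / sqrt(BW).
NSD = 78.22 / sqrt(48259)
NSD = 78.22 / 219.6793
NSD = 0.3561 uV/sqrt(Hz)

0.3561 uV/sqrt(Hz)


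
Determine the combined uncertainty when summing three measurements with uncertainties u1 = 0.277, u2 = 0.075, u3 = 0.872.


For a sum of independent quantities, uc = sqrt(u1^2 + u2^2 + u3^2).
uc = sqrt(0.277^2 + 0.075^2 + 0.872^2)
uc = sqrt(0.076729 + 0.005625 + 0.760384)
uc = 0.918

0.918


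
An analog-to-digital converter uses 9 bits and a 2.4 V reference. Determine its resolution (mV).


The resolution (LSB) of an ADC is Vref / 2^n.
LSB = 2.4 / 2^9
LSB = 2.4 / 512
LSB = 0.0046875 V = 4.6875 mV

4.6875 mV


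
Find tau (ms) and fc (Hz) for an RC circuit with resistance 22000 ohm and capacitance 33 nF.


Time constant: tau = R * C.
tau = 22000 * 3.30e-08 = 0.000726 s
tau = 0.726 ms
Cutoff frequency: fc = 1 / (2*pi*R*C).
fc = 1 / (2*pi*0.000726) = 219.22 Hz

tau = 0.726 ms, fc = 219.22 Hz


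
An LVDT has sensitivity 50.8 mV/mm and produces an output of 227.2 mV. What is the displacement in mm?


Displacement = Vout / sensitivity.
d = 227.2 / 50.8
d = 4.472 mm

4.472 mm


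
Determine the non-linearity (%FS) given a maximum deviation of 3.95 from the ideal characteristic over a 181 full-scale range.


Linearity error = (max deviation / full scale) * 100%.
Linearity = (3.95 / 181) * 100
Linearity = 2.182 %FS

2.182 %FS


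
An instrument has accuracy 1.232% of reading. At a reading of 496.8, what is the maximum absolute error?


Absolute error = (accuracy% / 100) * reading.
Error = (1.232 / 100) * 496.8
Error = 0.01232 * 496.8
Error = 6.1206

6.1206


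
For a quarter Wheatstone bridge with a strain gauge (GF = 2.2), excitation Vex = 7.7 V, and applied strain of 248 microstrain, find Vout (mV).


Quarter bridge output: Vout = (GF * epsilon * Vex) / 4.
Vout = (2.2 * 248e-6 * 7.7) / 4
Vout = 0.00420112 / 4 V
Vout = 0.00105028 V = 1.0503 mV

1.0503 mV


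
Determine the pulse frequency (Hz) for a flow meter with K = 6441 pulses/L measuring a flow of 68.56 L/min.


Frequency = K * Q / 60 (converting L/min to L/s).
f = 6441 * 68.56 / 60
f = 441594.96 / 60
f = 7359.92 Hz

7359.92 Hz


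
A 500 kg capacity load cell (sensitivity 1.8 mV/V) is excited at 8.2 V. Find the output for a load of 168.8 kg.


Vout = rated_output * Vex * (load / capacity).
Vout = 1.8 * 8.2 * (168.8 / 500)
Vout = 1.8 * 8.2 * 0.3376
Vout = 4.983 mV

4.983 mV


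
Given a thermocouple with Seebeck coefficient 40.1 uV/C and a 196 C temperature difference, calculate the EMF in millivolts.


The thermocouple output V = sensitivity * dT.
V = 40.1 uV/C * 196 C
V = 7859.6 uV
V = 7.86 mV

7.86 mV


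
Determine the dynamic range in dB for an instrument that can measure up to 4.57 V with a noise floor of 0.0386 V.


Dynamic range = 20 * log10(Vmax / Vnoise).
DR = 20 * log10(4.57 / 0.0386)
DR = 20 * log10(118.39)
DR = 41.47 dB

41.47 dB


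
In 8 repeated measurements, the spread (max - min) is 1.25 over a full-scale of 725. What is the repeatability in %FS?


Repeatability = (spread / full scale) * 100%.
R = (1.25 / 725) * 100
R = 0.172 %FS

0.172 %FS


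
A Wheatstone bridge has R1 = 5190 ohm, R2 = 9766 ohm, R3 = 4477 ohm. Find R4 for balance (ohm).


At balance: R1*R4 = R2*R3, so R4 = R2*R3/R1.
R4 = 9766 * 4477 / 5190
R4 = 43722382 / 5190
R4 = 8424.35 ohm

8424.35 ohm


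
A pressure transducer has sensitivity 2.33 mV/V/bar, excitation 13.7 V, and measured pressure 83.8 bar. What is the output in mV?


Output = sensitivity * Vex * P.
Vout = 2.33 * 13.7 * 83.8
Vout = 31.921 * 83.8
Vout = 2674.98 mV

2674.98 mV


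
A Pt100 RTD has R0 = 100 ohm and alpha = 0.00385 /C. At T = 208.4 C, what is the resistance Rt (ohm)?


The RTD equation: Rt = R0 * (1 + alpha * T).
Rt = 100 * (1 + 0.00385 * 208.4)
Rt = 100 * (1 + 0.80234)
Rt = 100 * 1.80234
Rt = 180.234 ohm

180.234 ohm


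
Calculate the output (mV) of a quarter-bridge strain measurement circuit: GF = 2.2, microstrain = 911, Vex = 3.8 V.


Quarter bridge output: Vout = (GF * epsilon * Vex) / 4.
Vout = (2.2 * 911e-6 * 3.8) / 4
Vout = 0.00761596 / 4 V
Vout = 0.00190399 V = 1.904 mV

1.904 mV


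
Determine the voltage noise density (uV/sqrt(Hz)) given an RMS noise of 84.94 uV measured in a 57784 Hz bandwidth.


Noise spectral density = Vrms / sqrt(BW).
NSD = 84.94 / sqrt(57784)
NSD = 84.94 / 240.383
NSD = 0.3534 uV/sqrt(Hz)

0.3534 uV/sqrt(Hz)


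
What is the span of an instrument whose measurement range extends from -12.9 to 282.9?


Span = upper range - lower range.
Span = 282.9 - (-12.9)
Span = 295.8

295.8


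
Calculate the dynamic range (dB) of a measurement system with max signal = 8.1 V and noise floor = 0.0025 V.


Dynamic range = 20 * log10(Vmax / Vnoise).
DR = 20 * log10(8.1 / 0.0025)
DR = 20 * log10(3240.0)
DR = 70.21 dB

70.21 dB


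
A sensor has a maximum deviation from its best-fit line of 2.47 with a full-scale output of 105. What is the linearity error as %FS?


Linearity error = (max deviation / full scale) * 100%.
Linearity = (2.47 / 105) * 100
Linearity = 2.352 %FS

2.352 %FS


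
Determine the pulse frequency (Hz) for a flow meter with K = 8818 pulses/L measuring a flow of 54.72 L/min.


Frequency = K * Q / 60 (converting L/min to L/s).
f = 8818 * 54.72 / 60
f = 482520.96 / 60
f = 8042.02 Hz

8042.02 Hz


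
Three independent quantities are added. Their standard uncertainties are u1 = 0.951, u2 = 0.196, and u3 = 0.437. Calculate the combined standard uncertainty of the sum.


For a sum of independent quantities, uc = sqrt(u1^2 + u2^2 + u3^2).
uc = sqrt(0.951^2 + 0.196^2 + 0.437^2)
uc = sqrt(0.904401 + 0.038416 + 0.190969)
uc = 1.0648

1.0648
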